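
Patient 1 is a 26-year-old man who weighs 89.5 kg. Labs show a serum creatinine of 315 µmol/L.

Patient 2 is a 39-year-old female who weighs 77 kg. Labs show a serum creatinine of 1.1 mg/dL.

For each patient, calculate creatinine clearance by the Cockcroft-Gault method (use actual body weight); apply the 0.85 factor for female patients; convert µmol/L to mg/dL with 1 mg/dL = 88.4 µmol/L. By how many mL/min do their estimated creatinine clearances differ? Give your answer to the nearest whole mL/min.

Patient 1: SCr = 315 / 88.4 = 3.563 mg/dL
Patient 1: CrCl = (140 − 26) × 89.5 / (72 × 3.563) = 10203.0 / 256.54 ≈ 39.8 mL/min
Patient 2: CrCl = (140 − 39) × 77 / (72 × 1.1) × 0.85 = 7777.0 / 79.20 × 0.85 ≈ 83.5 mL/min
|39.8 − 83.5| = 43.7 mL/min

44 mL/min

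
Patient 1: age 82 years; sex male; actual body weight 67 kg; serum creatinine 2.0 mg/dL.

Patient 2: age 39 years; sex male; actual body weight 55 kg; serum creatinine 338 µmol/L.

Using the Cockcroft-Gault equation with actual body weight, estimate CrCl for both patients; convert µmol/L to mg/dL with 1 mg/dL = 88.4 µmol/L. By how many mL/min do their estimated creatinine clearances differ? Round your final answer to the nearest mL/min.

7 mL/min

Patient 1: CrCl = (140 − 82) × 67 / (72 × 2) = 3886.0 / 144.00 ≈ 27.0 mL/min
Patient 2: SCr = 338 / 88.4 = 3.824 mg/dL
Patient 2: CrCl = (140 − 39) × 55 / (72 × 3.824) = 5555.0 / 275.33 ≈ 20.2 mL/min
|27.0 − 20.2| = 6.8 mL/min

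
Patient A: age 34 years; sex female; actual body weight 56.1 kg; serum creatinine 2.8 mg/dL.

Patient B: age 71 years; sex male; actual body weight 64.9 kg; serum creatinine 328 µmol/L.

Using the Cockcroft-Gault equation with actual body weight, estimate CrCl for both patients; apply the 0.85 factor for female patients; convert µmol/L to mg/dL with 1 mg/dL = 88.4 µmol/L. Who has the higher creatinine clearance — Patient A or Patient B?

Patient A: CrCl = (140 − 34) × 56.1 / (72 × 2.8) × 0.85 = 5946.6 / 201.60 × 0.85 ≈ 25.1 mL/min
Patient B: SCr = 328 / 88.4 = 3.71 mg/dL
Patient B: CrCl = (140 − 71) × 64.9 / (72 × 3.71) = 4478.1 / 267.12 ≈ 16.8 mL/min
25.1 vs 16.8 mL/min → Patient A is higher.

Patient A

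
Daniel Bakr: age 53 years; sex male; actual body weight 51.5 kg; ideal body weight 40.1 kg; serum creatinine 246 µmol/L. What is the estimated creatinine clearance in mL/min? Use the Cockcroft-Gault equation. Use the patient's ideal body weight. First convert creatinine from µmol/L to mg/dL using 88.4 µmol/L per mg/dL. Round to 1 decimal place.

17.4 mL/min

SCr = 246 / 88.4 = 2.783 mg/dL
CrCl = (140 − 53) × 40.1 / (72 × 2.783) = 3488.7 / 200.38 ≈ 17.4 mL/min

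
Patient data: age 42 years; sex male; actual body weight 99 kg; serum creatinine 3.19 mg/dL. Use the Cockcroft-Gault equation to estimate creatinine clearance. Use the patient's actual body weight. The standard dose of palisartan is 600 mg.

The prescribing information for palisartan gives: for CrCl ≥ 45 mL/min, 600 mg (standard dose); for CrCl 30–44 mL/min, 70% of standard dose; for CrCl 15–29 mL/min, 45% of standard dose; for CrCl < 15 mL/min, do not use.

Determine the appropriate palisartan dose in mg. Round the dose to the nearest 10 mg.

420 mg

CrCl = (140 − 42) × 99 / (72 × 3.19) = 9702.0 / 229.68 ≈ 42.2 mL/min
CrCl ≈ 42 mL/min → bracket 30–44 mL/min.
70% of 600 mg = 420 mg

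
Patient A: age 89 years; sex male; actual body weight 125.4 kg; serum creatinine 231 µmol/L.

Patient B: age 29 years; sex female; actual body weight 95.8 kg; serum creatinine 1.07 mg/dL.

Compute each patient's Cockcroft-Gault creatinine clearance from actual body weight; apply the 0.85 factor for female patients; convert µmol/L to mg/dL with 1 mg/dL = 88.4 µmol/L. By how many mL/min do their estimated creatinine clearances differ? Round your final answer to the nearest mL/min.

83 mL/min

Patient A: SCr = 231 / 88.4 = 2.613 mg/dL
Patient A: CrCl = (140 − 89) × 125.4 / (72 × 2.613) = 6395.4 / 188.14 ≈ 34.0 mL/min
Patient B: CrCl = (140 − 29) × 95.8 / (72 × 1.07) × 0.85 = 10633.8 / 77.04 × 0.85 ≈ 117.3 mL/min
|34.0 − 117.3| = 83.3 mL/min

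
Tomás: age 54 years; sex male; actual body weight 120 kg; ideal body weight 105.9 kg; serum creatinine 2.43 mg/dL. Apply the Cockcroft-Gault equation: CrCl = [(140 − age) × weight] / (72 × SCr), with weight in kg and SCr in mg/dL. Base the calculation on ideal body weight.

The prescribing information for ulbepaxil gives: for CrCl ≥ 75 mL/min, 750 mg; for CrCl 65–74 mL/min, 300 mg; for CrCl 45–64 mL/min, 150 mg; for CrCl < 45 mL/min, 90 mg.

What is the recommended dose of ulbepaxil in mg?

CrCl = (140 − 54) × 105.9 / (72 × 2.43) = 9107.4 / 174.96 ≈ 52.1 mL/min
CrCl ≈ 52 mL/min → bracket 45–64 mL/min.
Dose for this bracket: 150 mg.

150 mg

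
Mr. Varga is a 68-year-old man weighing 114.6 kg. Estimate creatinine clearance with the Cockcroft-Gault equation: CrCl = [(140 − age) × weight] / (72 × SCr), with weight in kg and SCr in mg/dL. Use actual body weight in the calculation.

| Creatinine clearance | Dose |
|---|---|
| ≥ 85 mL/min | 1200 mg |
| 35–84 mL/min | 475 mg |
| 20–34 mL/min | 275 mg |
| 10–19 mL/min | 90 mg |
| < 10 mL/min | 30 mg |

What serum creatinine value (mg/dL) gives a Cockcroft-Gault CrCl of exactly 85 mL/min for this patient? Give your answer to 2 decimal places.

Standard dose requires CrCl ≥ 85 mL/min.
Set (140 − 68) × 114.6 / (72 × SCr) = 85
SCr = (140 − 68) × 114.6 / (72 × 85) = 1.348 mg/dL

1.35 mg/dL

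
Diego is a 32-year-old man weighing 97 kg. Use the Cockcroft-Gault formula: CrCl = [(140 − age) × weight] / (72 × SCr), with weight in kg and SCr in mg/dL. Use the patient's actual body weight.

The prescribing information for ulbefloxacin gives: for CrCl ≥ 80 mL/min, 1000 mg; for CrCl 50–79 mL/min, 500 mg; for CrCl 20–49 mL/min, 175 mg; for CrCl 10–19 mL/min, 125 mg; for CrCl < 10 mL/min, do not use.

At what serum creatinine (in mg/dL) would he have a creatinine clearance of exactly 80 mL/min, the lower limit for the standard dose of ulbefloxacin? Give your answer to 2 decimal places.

Standard dose requires CrCl ≥ 80 mL/min.
Set (140 − 32) × 97 / (72 × SCr) = 80
SCr = (140 − 32) × 97 / (72 × 80) = 1.819 mg/dL

1.82 mg/dL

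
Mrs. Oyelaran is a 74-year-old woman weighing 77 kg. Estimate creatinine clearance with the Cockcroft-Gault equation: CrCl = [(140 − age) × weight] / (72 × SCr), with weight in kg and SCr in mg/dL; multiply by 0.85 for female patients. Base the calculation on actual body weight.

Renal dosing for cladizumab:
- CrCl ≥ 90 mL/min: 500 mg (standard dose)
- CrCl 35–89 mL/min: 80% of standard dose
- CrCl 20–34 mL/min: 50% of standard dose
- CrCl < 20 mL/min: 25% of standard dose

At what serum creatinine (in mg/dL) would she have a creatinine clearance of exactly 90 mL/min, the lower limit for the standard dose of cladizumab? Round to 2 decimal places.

Standard dose requires CrCl ≥ 90 mL/min.
Set (140 − 74) × 77 × 0.85 / (72 × SCr) = 90
SCr = (140 − 74) × 77 × 0.85 / (72 × 90) = 0.667 mg/dL

0.67 mg/dL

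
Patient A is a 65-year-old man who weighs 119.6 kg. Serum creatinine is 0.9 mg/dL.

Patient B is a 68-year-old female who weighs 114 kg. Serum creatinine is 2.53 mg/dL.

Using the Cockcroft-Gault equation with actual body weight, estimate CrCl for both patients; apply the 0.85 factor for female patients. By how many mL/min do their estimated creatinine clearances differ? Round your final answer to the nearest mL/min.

100 mL/min

Patient A: CrCl = (140 − 65) × 119.6 / (72 × 0.9) = 8970.0 / 64.80 ≈ 138.4 mL/min
Patient B: CrCl = (140 − 68) × 114 / (72 × 2.53) × 0.85 = 8208.0 / 182.16 × 0.85 ≈ 38.3 mL/min
|138.4 − 38.3| = 100.1 mL/min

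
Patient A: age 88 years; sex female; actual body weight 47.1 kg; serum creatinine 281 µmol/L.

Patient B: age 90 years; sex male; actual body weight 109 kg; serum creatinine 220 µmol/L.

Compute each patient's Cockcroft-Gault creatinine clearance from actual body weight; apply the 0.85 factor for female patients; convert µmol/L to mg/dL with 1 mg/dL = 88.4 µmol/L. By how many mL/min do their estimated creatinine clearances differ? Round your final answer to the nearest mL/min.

21 mL/min

Patient A: SCr = 281 / 88.4 = 3.179 mg/dL
Patient A: CrCl = (140 − 88) × 47.1 / (72 × 3.179) × 0.85 = 2449.2 / 228.89 × 0.85 ≈ 9.1 mL/min
Patient B: SCr = 220 / 88.4 = 2.489 mg/dL
Patient B: CrCl = (140 − 90) × 109 / (72 × 2.489) = 5450.0 / 179.21 ≈ 30.4 mL/min
|9.1 − 30.4| = 21.3 mL/min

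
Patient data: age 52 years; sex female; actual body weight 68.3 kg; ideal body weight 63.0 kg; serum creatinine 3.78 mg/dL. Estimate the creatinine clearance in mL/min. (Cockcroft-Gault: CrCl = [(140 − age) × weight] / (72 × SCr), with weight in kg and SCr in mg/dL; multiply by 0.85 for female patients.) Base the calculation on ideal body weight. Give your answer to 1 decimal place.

17.3 mL/min

CrCl = (140 − 52) × 63 / (72 × 3.78) × 0.85 = 5544.0 / 272.16 × 0.85 ≈ 17.3 mL/min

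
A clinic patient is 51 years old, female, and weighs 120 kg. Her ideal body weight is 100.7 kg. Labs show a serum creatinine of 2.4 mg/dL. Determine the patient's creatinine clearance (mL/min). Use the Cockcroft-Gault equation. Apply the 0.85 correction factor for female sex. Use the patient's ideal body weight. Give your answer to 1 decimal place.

CrCl = (140 − 51) × 100.7 / (72 × 2.4) × 0.85 = 8962.3 / 172.80 × 0.85 ≈ 44.1 mL/min

44.1 mL/min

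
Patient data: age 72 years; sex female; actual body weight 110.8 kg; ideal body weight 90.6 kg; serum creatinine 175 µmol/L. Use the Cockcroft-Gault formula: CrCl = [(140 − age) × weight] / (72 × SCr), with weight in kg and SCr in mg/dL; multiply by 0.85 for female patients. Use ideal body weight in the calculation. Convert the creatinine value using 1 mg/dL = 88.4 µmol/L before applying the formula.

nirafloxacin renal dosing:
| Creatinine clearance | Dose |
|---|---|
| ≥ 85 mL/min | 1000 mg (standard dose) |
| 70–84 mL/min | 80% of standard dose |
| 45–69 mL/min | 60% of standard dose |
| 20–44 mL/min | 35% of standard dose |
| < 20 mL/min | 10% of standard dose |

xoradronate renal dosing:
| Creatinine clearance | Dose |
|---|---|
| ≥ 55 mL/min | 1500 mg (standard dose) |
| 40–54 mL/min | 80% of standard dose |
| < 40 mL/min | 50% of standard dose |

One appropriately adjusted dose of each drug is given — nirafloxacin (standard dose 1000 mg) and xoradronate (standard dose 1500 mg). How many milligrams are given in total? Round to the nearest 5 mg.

SCr = 175 / 88.4 = 1.98 mg/dL
CrCl = (140 − 72) × 90.6 / (72 × 1.98) × 0.85 = 6160.8 / 142.56 × 0.85 ≈ 36.7 mL/min
CrCl ≈ 37 mL/min.
nirafloxacin: 20–44 mL/min → 35% of 1000 mg = 350 mg.
xoradronate: < 40 mL/min → 50% of 1500 mg = 750 mg.
Total = 350 + 750 = 1100 mg.

1100 mg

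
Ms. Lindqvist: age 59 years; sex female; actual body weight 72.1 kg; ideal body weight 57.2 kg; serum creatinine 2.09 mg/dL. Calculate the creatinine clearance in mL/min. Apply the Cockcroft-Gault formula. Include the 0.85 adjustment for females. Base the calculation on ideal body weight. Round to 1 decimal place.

CrCl = (140 − 59) × 57.2 / (72 × 2.09) × 0.85 = 4633.2 / 150.48 × 0.85 ≈ 26.2 mL/min

26.2 mL/min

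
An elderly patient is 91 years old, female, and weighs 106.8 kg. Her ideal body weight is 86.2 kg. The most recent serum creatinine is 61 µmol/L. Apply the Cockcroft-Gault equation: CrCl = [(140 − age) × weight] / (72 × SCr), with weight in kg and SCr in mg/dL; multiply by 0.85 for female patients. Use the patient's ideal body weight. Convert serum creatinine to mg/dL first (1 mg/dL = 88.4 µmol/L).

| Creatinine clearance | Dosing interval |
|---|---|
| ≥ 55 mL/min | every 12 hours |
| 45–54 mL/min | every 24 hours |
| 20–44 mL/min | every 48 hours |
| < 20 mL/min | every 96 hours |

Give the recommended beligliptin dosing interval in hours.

every 12 hours

SCr = 61 / 88.4 = 0.69 mg/dL
CrCl = (140 − 91) × 86.2 / (72 × 0.69) × 0.85 = 4223.8 / 49.68 × 0.85 ≈ 72.3 mL/min
CrCl ≈ 72 mL/min → bracket ≥ 55 mL/min → every 12 hours.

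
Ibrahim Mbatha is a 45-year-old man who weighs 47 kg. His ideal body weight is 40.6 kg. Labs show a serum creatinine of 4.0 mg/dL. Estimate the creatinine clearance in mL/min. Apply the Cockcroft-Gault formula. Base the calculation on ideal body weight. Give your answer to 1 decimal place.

13.4 mL/min

CrCl = (140 − 45) × 40.6 / (72 × 4) = 3857.0 / 288.00 ≈ 13.4 mL/min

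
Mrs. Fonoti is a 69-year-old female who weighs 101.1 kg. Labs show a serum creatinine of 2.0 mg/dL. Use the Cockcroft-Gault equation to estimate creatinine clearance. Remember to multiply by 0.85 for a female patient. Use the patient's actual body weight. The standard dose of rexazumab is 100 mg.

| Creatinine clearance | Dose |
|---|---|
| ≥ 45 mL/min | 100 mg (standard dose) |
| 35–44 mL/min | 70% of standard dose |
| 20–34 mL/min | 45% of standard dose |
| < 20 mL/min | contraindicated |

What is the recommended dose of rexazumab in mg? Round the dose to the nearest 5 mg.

70 mg

CrCl = (140 − 69) × 101.1 / (72 × 2) × 0.85 = 7178.1 / 144.00 × 0.85 ≈ 42.4 mL/min
CrCl ≈ 42 mL/min → bracket 35–44 mL/min.
70% of 100 mg = 70 mg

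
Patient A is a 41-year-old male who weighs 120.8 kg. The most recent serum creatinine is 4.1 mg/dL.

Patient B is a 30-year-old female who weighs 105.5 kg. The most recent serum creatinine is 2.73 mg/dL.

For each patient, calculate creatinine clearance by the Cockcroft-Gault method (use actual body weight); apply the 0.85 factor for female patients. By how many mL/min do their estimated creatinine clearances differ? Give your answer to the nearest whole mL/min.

Patient A: CrCl = (140 − 41) × 120.8 / (72 × 4.1) = 11959.2 / 295.20 ≈ 40.5 mL/min
Patient B: CrCl = (140 − 30) × 105.5 / (72 × 2.73) × 0.85 = 11605.0 / 196.56 × 0.85 ≈ 50.2 mL/min
|40.5 − 50.2| = 9.7 mL/min

10 mL/min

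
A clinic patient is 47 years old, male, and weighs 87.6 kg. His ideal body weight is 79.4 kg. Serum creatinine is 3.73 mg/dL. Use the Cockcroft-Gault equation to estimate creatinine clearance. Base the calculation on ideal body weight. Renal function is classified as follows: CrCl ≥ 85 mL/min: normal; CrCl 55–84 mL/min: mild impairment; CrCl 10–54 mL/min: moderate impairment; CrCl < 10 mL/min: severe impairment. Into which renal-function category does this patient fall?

CrCl = (140 − 47) × 79.4 / (72 × 3.73) = 7384.2 / 268.56 ≈ 27.5 mL/min
27 mL/min falls in the 'moderate impairment' range.

moderate impairment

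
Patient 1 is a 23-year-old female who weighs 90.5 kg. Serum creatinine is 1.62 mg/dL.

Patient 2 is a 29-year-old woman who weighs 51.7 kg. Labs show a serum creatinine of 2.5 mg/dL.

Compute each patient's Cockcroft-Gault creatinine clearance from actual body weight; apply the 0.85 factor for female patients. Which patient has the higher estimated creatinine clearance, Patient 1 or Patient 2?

Patient 1: CrCl = (140 − 23) × 90.5 / (72 × 1.62) × 0.85 = 10588.5 / 116.64 × 0.85 ≈ 77.2 mL/min
Patient 2: CrCl = (140 − 29) × 51.7 / (72 × 2.5) × 0.85 = 5738.7 / 180.00 × 0.85 ≈ 27.1 mL/min
77.2 vs 27.1 mL/min → Patient 1 is higher.

Patient 1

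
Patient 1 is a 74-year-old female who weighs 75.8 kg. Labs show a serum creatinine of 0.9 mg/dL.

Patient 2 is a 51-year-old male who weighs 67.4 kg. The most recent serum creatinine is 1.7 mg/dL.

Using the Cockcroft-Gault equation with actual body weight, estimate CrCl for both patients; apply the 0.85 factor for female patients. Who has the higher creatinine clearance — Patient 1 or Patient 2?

Patient 1

Patient 1: CrCl = (140 − 74) × 75.8 / (72 × 0.9) × 0.85 = 5002.8 / 64.80 × 0.85 ≈ 65.6 mL/min
Patient 2: CrCl = (140 − 51) × 67.4 / (72 × 1.7) = 5998.6 / 122.40 ≈ 49.0 mL/min
65.6 vs 49.0 mL/min → Patient 1 is higher.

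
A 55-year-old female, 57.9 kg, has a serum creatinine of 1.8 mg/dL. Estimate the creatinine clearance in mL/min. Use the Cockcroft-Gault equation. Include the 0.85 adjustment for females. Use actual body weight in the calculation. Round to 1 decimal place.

32.3 mL/min

CrCl = (140 − 55) × 57.9 / (72 × 1.8) × 0.85 = 4921.5 / 129.60 × 0.85 ≈ 32.3 mL/min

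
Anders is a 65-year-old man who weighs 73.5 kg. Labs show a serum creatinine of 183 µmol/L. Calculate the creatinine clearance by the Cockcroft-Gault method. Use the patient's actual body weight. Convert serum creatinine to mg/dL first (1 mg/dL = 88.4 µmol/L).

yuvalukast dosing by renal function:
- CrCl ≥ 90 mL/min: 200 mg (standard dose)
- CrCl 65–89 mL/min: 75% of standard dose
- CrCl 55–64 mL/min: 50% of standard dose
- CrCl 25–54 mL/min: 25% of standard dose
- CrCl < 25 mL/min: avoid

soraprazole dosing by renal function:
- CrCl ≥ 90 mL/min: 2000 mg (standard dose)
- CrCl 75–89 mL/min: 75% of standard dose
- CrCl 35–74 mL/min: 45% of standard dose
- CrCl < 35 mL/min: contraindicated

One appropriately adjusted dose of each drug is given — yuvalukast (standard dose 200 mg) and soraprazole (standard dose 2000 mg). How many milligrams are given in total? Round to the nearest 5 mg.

SCr = 183 / 88.4 = 2.07 mg/dL
CrCl = (140 − 65) × 73.5 / (72 × 2.07) = 5512.5 / 149.04 ≈ 37.0 mL/min
CrCl ≈ 37 mL/min.
yuvalukast: 25–54 mL/min → 25% of 200 mg = 50 mg.
soraprazole: 35–74 mL/min → 45% of 2000 mg = 900 mg.
Total = 50 + 900 = 950 mg.

950 mg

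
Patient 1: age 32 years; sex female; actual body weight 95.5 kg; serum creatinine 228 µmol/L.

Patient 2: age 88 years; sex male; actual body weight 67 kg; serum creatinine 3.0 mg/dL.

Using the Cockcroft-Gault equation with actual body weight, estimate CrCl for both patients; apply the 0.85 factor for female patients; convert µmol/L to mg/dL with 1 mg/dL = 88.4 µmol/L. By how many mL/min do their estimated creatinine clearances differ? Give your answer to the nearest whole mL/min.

Patient 1: SCr = 228 / 88.4 = 2.579 mg/dL
Patient 1: CrCl = (140 − 32) × 95.5 / (72 × 2.579) × 0.85 = 10314.0 / 185.69 × 0.85 ≈ 47.2 mL/min
Patient 2: CrCl = (140 − 88) × 67 / (72 × 3) = 3484.0 / 216.00 ≈ 16.1 mL/min
|47.2 − 16.1| = 31.1 mL/min

31 mL/min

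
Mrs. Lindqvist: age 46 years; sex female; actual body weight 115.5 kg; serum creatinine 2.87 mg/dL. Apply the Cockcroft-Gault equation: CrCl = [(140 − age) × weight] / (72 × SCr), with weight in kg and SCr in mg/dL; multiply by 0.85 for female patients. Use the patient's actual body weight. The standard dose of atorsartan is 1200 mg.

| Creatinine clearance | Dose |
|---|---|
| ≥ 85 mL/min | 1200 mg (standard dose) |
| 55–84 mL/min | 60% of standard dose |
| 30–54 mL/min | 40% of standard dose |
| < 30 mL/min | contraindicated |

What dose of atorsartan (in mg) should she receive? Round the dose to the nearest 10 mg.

480 mg

CrCl = (140 − 46) × 115.5 / (72 × 2.87) × 0.85 = 10857.0 / 206.64 × 0.85 ≈ 44.7 mL/min
CrCl ≈ 45 mL/min → bracket 30–54 mL/min.
40% of 1200 mg = 480 mg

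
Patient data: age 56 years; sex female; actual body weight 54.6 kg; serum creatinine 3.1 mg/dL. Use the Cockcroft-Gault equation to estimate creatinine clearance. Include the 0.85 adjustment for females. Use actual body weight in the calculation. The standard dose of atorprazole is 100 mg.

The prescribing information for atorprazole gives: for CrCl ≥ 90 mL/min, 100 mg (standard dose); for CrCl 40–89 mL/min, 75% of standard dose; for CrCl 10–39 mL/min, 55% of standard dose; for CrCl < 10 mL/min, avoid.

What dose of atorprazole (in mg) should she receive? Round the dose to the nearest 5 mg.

55 mg

CrCl = (140 − 56) × 54.6 / (72 × 3.1) × 0.85 = 4586.4 / 223.20 × 0.85 ≈ 17.5 mL/min
CrCl ≈ 17 mL/min → bracket 10–39 mL/min.
55% of 100 mg = 55 mg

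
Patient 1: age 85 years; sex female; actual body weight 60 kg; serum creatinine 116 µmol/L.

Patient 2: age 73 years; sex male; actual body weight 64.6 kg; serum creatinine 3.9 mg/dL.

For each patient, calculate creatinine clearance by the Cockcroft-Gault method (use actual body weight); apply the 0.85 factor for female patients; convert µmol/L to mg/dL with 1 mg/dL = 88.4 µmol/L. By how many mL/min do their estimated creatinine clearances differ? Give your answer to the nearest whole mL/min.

Patient 1: SCr = 116 / 88.4 = 1.312 mg/dL
Patient 1: CrCl = (140 − 85) × 60 / (72 × 1.312) × 0.85 = 3300.0 / 94.46 × 0.85 ≈ 29.7 mL/min
Patient 2: CrCl = (140 − 73) × 64.6 / (72 × 3.9) = 4328.2 / 280.80 ≈ 15.4 mL/min
|29.7 − 15.4| = 14.3 mL/min

14 mL/min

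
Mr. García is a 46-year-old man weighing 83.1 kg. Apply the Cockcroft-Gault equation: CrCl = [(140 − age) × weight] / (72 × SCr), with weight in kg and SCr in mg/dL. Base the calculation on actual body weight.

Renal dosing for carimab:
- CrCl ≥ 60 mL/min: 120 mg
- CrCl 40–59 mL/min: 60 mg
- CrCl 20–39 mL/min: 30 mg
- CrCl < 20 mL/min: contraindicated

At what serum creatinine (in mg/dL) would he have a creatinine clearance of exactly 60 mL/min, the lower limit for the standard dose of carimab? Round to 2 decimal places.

Standard dose requires CrCl ≥ 60 mL/min.
Set (140 − 46) × 83.1 / (72 × SCr) = 60
SCr = (140 − 46) × 83.1 / (72 × 60) = 1.808 mg/dL

1.81 mg/dL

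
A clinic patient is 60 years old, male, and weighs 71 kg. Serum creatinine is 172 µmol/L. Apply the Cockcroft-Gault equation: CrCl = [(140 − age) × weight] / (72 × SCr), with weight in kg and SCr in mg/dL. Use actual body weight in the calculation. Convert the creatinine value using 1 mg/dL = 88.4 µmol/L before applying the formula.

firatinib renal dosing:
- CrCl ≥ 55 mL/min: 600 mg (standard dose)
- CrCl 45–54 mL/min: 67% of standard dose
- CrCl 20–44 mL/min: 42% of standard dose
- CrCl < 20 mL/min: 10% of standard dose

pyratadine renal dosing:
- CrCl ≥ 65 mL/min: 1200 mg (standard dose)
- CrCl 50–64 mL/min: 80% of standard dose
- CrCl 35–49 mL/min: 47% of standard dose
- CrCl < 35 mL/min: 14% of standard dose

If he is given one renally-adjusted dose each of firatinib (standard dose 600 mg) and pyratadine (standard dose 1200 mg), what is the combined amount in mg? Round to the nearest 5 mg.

815 mg

SCr = 172 / 88.4 = 1.946 mg/dL
CrCl = (140 − 60) × 71 / (72 × 1.946) = 5680.0 / 140.11 ≈ 40.5 mL/min
CrCl ≈ 41 mL/min.
firatinib: 20–44 mL/min → 42% of 600 mg = 252 mg.
pyratadine: 35–49 mL/min → 47% of 1200 mg = 564 mg.
Total = 252 + 564 = 816 mg.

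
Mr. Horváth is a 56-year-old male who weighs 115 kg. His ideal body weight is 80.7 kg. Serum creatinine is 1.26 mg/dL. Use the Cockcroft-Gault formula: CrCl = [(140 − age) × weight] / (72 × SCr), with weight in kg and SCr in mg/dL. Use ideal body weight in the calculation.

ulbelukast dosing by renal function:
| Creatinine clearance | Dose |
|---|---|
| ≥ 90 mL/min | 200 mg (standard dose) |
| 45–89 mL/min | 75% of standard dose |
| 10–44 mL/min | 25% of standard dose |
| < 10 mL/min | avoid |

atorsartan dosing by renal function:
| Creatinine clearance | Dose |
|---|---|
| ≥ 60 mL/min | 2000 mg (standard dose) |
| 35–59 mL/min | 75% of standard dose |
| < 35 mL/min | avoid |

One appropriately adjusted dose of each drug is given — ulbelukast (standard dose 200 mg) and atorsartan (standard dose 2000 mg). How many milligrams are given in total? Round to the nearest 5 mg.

2150 mg

CrCl = (140 − 56) × 80.7 / (72 × 1.26) = 6778.8 / 90.72 ≈ 74.7 mL/min
CrCl ≈ 75 mL/min.
ulbelukast: 45–89 mL/min → 75% of 200 mg = 150 mg.
atorsartan: ≥ 60 mL/min → 100% of 2000 mg = 2000 mg.
Total = 150 + 2000 = 2150 mg.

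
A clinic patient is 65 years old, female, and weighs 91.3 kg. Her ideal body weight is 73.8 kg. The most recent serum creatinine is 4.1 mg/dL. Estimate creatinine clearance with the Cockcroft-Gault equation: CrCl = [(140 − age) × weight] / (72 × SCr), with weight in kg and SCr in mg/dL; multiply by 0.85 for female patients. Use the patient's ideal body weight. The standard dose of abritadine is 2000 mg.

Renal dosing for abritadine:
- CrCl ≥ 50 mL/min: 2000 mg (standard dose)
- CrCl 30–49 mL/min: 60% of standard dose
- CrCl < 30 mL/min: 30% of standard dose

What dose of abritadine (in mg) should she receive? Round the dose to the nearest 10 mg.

CrCl = (140 − 65) × 73.8 / (72 × 4.1) × 0.85 = 5535.0 / 295.20 × 0.85 ≈ 15.9 mL/min
CrCl ≈ 16 mL/min → bracket < 30 mL/min.
30% of 2000 mg = 600 mg

600 mg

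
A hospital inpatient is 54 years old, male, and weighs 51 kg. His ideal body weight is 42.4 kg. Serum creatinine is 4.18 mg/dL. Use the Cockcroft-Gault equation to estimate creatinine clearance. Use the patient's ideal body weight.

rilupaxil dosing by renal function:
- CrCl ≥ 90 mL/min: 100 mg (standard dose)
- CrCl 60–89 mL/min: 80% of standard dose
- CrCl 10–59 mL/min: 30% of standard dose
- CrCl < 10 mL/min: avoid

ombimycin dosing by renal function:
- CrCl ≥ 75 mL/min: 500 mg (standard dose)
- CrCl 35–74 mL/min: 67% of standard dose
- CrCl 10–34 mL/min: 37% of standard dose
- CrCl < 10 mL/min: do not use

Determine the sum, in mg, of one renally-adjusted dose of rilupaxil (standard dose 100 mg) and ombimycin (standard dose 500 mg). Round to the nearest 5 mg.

215 mg

CrCl = (140 − 54) × 42.4 / (72 × 4.18) = 3646.4 / 300.96 ≈ 12.1 mL/min
CrCl ≈ 12 mL/min.
rilupaxil: 10–59 mL/min → 30% of 100 mg = 30 mg.
ombimycin: 10–34 mL/min → 37% of 500 mg = 185 mg.
Total = 30 + 185 = 215 mg.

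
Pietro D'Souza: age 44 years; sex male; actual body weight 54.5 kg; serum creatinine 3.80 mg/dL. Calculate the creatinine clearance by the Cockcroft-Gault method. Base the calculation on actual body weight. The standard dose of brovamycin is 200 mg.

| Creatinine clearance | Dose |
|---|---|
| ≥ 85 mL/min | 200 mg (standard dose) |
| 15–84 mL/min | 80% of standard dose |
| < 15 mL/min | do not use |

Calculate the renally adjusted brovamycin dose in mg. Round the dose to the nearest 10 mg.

CrCl = (140 − 44) × 54.5 / (72 × 3.8) = 5232.0 / 273.60 ≈ 19.1 mL/min
CrCl ≈ 19 mL/min → bracket 15–84 mL/min.
80% of 200 mg = 160 mg

160 mg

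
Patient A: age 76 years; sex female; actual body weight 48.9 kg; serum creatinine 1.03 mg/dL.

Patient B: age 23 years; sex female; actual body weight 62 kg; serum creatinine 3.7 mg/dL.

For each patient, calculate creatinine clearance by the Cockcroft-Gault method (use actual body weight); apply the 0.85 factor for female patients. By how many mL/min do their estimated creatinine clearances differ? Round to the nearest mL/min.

13 mL/min

Patient A: CrCl = (140 − 76) × 48.9 / (72 × 1.03) × 0.85 = 3129.6 / 74.16 × 0.85 ≈ 35.9 mL/min
Patient B: CrCl = (140 − 23) × 62 / (72 × 3.7) × 0.85 = 7254.0 / 266.40 × 0.85 ≈ 23.1 mL/min
|35.9 − 23.1| = 12.8 mL/min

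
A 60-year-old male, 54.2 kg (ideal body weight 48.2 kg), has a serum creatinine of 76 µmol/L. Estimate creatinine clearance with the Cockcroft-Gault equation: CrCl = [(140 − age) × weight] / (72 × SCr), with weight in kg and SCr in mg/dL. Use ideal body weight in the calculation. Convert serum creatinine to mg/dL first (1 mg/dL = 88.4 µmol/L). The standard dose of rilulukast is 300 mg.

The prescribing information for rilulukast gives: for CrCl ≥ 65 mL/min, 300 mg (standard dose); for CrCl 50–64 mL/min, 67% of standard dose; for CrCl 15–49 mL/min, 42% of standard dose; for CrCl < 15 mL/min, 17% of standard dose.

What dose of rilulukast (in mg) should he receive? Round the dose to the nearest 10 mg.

200 mg

SCr = 76 / 88.4 = 0.86 mg/dL
CrCl = (140 − 60) × 48.2 / (72 × 0.86) = 3856.0 / 61.92 ≈ 62.3 mL/min
CrCl ≈ 62 mL/min → bracket 50–64 mL/min.
67% of 300 mg = 201 mg → 200 mg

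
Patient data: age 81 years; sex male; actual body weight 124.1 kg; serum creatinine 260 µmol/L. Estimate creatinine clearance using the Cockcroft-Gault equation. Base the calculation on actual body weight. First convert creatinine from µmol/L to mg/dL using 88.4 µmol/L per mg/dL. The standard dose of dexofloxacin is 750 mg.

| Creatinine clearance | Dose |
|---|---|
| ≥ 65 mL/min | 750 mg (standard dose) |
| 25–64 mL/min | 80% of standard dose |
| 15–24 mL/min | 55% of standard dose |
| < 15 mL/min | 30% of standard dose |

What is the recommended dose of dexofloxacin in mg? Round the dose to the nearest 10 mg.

SCr = 260 / 88.4 = 2.941 mg/dL
CrCl = (140 − 81) × 124.1 / (72 × 2.941) = 7321.9 / 211.75 ≈ 34.6 mL/min
CrCl ≈ 35 mL/min → bracket 25–64 mL/min.
80% of 750 mg = 600 mg

600 mg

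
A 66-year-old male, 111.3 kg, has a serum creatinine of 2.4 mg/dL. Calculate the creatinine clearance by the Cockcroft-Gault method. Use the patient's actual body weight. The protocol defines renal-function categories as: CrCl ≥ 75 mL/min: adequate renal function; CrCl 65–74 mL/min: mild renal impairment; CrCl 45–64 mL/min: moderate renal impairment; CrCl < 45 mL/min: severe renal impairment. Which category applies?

CrCl = (140 − 66) × 111.3 / (72 × 2.4) = 8236.2 / 172.80 ≈ 47.7 mL/min
48 mL/min falls in the 'moderate renal impairment' range.

moderate renal impairment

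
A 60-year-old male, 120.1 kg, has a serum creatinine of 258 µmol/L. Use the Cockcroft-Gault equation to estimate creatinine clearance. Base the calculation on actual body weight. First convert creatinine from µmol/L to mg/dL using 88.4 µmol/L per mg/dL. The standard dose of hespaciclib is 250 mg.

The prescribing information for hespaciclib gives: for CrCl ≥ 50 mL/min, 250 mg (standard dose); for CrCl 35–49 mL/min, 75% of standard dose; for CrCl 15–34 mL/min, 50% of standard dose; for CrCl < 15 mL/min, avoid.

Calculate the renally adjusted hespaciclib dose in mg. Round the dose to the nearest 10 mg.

190 mg

SCr = 258 / 88.4 = 2.919 mg/dL
CrCl = (140 − 60) × 120.1 / (72 × 2.919) = 9608.0 / 210.17 ≈ 45.7 mL/min
CrCl ≈ 46 mL/min → bracket 35–49 mL/min.
75% of 250 mg = 187.5 mg → 190 mg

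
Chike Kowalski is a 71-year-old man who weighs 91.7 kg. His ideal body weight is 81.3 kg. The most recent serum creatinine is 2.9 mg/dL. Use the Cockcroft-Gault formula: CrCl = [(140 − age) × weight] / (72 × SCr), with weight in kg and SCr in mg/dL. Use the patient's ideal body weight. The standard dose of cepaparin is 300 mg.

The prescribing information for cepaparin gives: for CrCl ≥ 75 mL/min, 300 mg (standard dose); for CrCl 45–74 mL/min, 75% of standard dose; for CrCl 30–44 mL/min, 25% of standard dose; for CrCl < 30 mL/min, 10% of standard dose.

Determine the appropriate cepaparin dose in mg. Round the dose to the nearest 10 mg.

CrCl = (140 − 71) × 81.3 / (72 × 2.9) = 5609.7 / 208.80 ≈ 26.9 mL/min
CrCl ≈ 27 mL/min → bracket < 30 mL/min.
10% of 300 mg = 30 mg

30 mg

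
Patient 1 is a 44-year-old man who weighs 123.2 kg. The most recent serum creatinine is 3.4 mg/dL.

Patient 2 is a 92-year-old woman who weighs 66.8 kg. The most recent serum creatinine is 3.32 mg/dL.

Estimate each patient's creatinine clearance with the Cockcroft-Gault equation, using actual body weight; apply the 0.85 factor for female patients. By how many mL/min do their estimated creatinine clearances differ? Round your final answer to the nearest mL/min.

Patient 1: CrCl = (140 − 44) × 123.2 / (72 × 3.4) = 11827.2 / 244.80 ≈ 48.3 mL/min
Patient 2: CrCl = (140 − 92) × 66.8 / (72 × 3.32) × 0.85 = 3206.4 / 239.04 × 0.85 ≈ 11.4 mL/min
|48.3 − 11.4| = 36.9 mL/min

37 mL/min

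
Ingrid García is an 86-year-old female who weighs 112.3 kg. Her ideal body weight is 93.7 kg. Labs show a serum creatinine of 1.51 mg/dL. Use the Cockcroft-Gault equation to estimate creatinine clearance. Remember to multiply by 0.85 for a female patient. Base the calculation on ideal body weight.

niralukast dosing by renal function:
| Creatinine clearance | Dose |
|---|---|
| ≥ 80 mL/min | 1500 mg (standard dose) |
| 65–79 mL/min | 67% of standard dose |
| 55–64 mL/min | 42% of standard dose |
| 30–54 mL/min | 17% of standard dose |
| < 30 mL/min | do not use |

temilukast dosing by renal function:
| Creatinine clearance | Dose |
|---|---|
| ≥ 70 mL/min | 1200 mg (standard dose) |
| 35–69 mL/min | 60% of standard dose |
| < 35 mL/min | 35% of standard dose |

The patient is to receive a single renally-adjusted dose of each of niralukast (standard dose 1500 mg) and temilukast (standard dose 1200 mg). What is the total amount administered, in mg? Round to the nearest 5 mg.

CrCl = (140 − 86) × 93.7 / (72 × 1.51) × 0.85 = 5059.8 / 108.72 × 0.85 ≈ 39.6 mL/min
CrCl ≈ 40 mL/min.
niralukast: 30–54 mL/min → 17% of 1500 mg = 255 mg.
temilukast: 35–69 mL/min → 60% of 1200 mg = 720 mg.
Total = 255 + 720 = 975 mg.

975 mg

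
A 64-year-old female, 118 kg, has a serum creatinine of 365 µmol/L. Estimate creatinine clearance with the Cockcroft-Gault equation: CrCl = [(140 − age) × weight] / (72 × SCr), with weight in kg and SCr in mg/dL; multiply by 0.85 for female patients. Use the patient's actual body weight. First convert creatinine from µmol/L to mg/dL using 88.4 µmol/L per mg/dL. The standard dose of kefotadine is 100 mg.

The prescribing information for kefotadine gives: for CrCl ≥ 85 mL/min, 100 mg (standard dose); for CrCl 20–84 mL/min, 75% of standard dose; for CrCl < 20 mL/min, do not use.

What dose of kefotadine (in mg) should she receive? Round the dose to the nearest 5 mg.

SCr = 365 / 88.4 = 4.129 mg/dL
CrCl = (140 − 64) × 118 / (72 × 4.129) × 0.85 = 8968.0 / 297.29 × 0.85 ≈ 25.6 mL/min
CrCl ≈ 26 mL/min → bracket 20–84 mL/min.
75% of 100 mg = 75 mg

75 mg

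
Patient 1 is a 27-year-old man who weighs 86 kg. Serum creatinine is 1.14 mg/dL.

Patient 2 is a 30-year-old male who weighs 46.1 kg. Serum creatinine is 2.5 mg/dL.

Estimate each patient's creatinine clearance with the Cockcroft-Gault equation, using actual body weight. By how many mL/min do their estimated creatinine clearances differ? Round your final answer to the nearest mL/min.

Patient 1: CrCl = (140 − 27) × 86 / (72 × 1.14) = 9718.0 / 82.08 ≈ 118.4 mL/min
Patient 2: CrCl = (140 − 30) × 46.1 / (72 × 2.5) = 5071.0 / 180.00 ≈ 28.2 mL/min
|118.4 − 28.2| = 90.2 mL/min

90 mL/min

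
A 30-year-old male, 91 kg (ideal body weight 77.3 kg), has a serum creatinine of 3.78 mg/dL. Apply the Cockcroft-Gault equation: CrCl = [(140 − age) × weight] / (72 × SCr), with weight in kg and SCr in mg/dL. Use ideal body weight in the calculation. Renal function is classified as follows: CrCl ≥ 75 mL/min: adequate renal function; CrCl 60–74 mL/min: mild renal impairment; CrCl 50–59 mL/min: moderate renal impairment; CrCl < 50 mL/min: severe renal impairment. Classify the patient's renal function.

severe renal impairment

CrCl = (140 − 30) × 77.3 / (72 × 3.78) = 8503.0 / 272.16 ≈ 31.2 mL/min
31 mL/min falls in the 'severe renal impairment' range.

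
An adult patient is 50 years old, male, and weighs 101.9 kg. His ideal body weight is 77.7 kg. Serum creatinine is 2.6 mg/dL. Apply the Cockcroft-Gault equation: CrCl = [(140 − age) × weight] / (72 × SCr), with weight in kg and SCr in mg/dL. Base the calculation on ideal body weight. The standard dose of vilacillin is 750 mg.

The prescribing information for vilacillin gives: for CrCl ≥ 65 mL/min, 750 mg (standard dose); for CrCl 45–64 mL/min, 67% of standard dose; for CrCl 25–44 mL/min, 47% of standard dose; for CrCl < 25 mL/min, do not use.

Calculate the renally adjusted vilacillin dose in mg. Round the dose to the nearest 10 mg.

CrCl = (140 − 50) × 77.7 / (72 × 2.6) = 6993.0 / 187.20 ≈ 37.4 mL/min
CrCl ≈ 37 mL/min → bracket 25–44 mL/min.
47% of 750 mg = 352.5 mg → 350 mg

350 mg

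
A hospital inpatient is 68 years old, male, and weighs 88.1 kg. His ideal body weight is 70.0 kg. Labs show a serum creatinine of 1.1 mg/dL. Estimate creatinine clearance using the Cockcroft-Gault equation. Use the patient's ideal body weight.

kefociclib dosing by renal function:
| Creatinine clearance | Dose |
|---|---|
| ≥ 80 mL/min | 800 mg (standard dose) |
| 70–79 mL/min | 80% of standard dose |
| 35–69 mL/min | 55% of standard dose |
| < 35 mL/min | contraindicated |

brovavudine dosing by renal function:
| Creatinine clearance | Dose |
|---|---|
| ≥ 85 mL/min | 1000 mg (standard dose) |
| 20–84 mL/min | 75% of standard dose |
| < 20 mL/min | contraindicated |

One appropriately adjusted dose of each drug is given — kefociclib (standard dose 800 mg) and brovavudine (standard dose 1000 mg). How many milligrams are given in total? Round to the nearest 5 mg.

CrCl = (140 − 68) × 70 / (72 × 1.1) = 5040.0 / 79.20 ≈ 63.6 mL/min
CrCl ≈ 64 mL/min.
kefociclib: 35–69 mL/min → 55% of 800 mg = 440 mg.
brovavudine: 20–84 mL/min → 75% of 1000 mg = 750 mg.
Total = 440 + 750 = 1190 mg.

1190 mg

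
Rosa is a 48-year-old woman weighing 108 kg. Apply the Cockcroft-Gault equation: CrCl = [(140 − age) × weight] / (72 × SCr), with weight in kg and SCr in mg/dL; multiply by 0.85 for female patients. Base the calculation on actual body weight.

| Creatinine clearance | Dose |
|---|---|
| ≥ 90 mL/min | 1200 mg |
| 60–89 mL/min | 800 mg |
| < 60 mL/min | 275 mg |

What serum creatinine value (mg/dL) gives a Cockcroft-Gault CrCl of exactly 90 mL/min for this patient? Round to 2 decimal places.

1.30 mg/dL

Standard dose requires CrCl ≥ 90 mL/min.
Set (140 − 48) × 108 × 0.85 / (72 × SCr) = 90
SCr = (140 − 48) × 108 × 0.85 / (72 × 90) = 1.303 mg/dL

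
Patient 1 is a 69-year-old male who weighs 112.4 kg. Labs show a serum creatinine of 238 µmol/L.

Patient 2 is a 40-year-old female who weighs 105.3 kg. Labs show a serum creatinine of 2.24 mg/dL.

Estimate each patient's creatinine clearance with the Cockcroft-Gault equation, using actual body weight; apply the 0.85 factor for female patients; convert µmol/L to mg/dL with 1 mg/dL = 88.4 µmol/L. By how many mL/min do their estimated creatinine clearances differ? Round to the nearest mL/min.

14 mL/min

Patient 1: SCr = 238 / 88.4 = 2.692 mg/dL
Patient 1: CrCl = (140 − 69) × 112.4 / (72 × 2.692) = 7980.4 / 193.82 ≈ 41.2 mL/min
Patient 2: CrCl = (140 − 40) × 105.3 / (72 × 2.24) × 0.85 = 10530.0 / 161.28 × 0.85 ≈ 55.5 mL/min
|41.2 − 55.5| = 14.3 mL/min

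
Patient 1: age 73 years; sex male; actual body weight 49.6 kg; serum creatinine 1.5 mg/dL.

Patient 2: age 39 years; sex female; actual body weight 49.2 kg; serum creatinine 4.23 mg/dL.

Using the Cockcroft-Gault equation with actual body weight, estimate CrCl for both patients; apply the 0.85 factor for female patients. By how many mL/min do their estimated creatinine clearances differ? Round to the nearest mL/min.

Patient 1: CrCl = (140 − 73) × 49.6 / (72 × 1.5) = 3323.2 / 108.00 ≈ 30.8 mL/min
Patient 2: CrCl = (140 − 39) × 49.2 / (72 × 4.23) × 0.85 = 4969.2 / 304.56 × 0.85 ≈ 13.9 mL/min
|30.8 − 13.9| = 16.9 mL/min

17 mL/min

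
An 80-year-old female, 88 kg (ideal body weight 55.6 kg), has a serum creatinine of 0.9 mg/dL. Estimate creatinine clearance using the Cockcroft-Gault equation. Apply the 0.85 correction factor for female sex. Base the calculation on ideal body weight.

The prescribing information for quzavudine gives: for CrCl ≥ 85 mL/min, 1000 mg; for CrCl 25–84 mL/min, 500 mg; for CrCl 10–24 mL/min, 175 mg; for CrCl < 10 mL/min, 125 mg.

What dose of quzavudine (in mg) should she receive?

500 mg

CrCl = (140 − 80) × 55.6 / (72 × 0.9) × 0.85 = 3336.0 / 64.80 × 0.85 ≈ 43.8 mL/min
CrCl ≈ 44 mL/min → bracket 25–84 mL/min.
Dose for this bracket: 500 mg.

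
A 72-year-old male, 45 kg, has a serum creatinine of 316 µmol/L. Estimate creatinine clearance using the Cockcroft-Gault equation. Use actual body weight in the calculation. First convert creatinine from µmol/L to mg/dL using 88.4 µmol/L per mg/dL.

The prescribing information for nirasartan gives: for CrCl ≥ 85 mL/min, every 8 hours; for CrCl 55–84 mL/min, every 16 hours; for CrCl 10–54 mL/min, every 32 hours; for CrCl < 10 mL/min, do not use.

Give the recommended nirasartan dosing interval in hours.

every 32 hours

SCr = 316 / 88.4 = 3.575 mg/dL
CrCl = (140 − 72) × 45 / (72 × 3.575) = 3060.0 / 257.40 ≈ 11.9 mL/min
CrCl ≈ 12 mL/min → bracket 10–54 mL/min → every 32 hours.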